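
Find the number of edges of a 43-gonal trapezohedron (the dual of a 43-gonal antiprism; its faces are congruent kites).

The n-trapezohedron (dual of the n-antiprism) has V = 2·43 + 2 = 88, E = 4·43 = 172, F = 2·43 = 86.
Check: V − E + F = 88 − 172 + 86 = 2.

172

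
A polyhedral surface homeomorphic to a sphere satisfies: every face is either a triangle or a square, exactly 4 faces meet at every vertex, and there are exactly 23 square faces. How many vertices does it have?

Let x be the number of triangles; then F = 23 + x.
Edge–face incidences: 2E = 4·23 + 3·x = 92 + 3x.
Every vertex has degree 4, so 4V = 2E.
Euler: V − E + F = 2 ⇒ (2E)/4 − E + (23 + x) = 2.
Multiply by 8: 2·(2E) − 4·(2E) + 8·(23 + x) = 16, i.e. 184 + 8x − 2·(92 + 3x) = 16.
Collecting terms: 2x = 16, so x = 8.
Then 2E = 92 + 3·8 = 116, so E = 58, V = 2E/4 = 29, F = 23 + 8 = 31.

29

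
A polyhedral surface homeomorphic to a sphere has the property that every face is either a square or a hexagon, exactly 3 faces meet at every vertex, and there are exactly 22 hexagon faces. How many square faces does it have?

6

Let x be the number of squares; then F = 22 + x.
Edge–face incidences: 2E = 6·22 + 4·x = 132 + 4x.
Every vertex has degree 3, so 3V = 2E.
Euler: V − E + F = 2 ⇒ (2E)/3 − E + (22 + x) = 2.
Multiply by 6: 2·(2E) − 3·(2E) + 6·(22 + x) = 12, i.e. 132 + 6x − (132 + 4x) = 12.
Collecting terms: 2x = 12, so x = 6.
Then 2E = 132 + 4·6 = 156, so E = 78, V = 2E/3 = 52, F = 22 + 6 = 28.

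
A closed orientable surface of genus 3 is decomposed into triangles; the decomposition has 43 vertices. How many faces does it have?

94

χ = 2 − 2·3 = -4, and every face is a triangle so 3F = 2E.
V − E + F = -4 with E = 3F/2 gives 43 − (3/2 − 1)·F = -4, so F = 94 and E = 141.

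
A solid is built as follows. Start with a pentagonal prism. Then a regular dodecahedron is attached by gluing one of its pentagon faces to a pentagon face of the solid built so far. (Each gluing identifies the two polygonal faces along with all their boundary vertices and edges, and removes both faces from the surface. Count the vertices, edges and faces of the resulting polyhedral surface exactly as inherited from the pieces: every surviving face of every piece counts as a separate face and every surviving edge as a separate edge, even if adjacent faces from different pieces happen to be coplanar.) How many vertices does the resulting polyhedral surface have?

A pentagonal prism: V=10, E=15, F=7.
Attach a regular dodecahedron (V=20, E=30, F=12) along a 5-gon: merge 5 vertices and 5 edges, delete both glued faces → V=25, E=40, F=17.
Check: V − E + F = 25 − 40 + 17 = 2.

25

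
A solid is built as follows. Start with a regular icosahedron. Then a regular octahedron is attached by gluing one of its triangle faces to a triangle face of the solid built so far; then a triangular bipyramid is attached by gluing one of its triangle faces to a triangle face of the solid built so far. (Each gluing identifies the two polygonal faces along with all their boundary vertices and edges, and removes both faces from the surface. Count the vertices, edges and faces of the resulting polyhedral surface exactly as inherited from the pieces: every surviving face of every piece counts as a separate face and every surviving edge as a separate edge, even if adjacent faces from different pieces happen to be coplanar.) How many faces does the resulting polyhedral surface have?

30

A regular icosahedron: V=12, E=30, F=20.
Attach a regular octahedron (V=6, E=12, F=8) along a 3-gon: merge 3 vertices and 3 edges, delete both glued faces → V=15, E=39, F=26.
Attach a triangular bipyramid (V=5, E=9, F=6) along a 3-gon: merge 3 vertices and 3 edges, delete both glued faces → V=17, E=45, F=30.
Check: V − E + F = 17 − 45 + 30 = 2.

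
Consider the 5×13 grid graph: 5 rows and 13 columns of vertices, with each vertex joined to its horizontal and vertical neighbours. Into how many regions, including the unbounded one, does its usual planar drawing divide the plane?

The grid has V = 5·13 = 65 vertices and E = 5·12 + 13·4 = 112 edges.
F = 2 − V + E = 2 − 65 + 112 = 49.

49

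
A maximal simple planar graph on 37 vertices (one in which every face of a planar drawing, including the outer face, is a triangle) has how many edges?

105

In a plane triangulation 3F = 2E and V − E + F = 2, so E = 3V − 6 = 3·37 − 6 = 105.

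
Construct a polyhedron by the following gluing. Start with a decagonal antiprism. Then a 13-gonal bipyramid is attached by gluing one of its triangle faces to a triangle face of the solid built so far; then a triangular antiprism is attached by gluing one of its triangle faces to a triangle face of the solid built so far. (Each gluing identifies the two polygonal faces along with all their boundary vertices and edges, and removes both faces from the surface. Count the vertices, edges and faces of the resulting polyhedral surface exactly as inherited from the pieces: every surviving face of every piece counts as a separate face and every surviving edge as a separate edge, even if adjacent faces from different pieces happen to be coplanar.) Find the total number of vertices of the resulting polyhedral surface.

A decagonal antiprism: V=20, E=40, F=22.
Attach a 13-gonal bipyramid (V=15, E=39, F=26) along a 3-gon: merge 3 vertices and 3 edges, delete both glued faces → V=32, E=76, F=46.
Attach a triangular antiprism (V=6, E=12, F=8) along a 3-gon: merge 3 vertices and 3 edges, delete both glued faces → V=35, E=85, F=52.
Check: V − E + F = 35 − 85 + 52 = 2.

35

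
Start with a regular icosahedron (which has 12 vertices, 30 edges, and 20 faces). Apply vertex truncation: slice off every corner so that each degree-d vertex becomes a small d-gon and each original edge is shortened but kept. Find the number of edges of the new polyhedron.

90

Truncation replaces each original edge-end by a new vertex, so V′ = 2E = 60.
Each original edge survives, and each old vertex of degree d contributes d new edges; summing degrees gives Σd = 2E, so E′ = E + 2E = 3E = 90.
Each original face survives and each original vertex becomes one new face: F′ = F + V = 32.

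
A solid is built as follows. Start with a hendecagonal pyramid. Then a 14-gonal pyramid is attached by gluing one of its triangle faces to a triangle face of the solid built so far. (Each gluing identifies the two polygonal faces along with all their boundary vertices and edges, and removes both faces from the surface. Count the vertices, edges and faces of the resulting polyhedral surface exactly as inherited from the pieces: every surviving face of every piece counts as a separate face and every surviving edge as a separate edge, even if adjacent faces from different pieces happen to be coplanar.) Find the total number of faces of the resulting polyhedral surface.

A hendecagonal pyramid: V=12, E=22, F=12.
Attach a 14-gonal pyramid (V=15, E=28, F=15) along a 3-gon: merge 3 vertices and 3 edges, delete both glued faces → V=24, E=47, F=25.
Check: V − E + F = 24 − 47 + 25 = 2.

25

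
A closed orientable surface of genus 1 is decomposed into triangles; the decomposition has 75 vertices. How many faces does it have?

150

χ = 2 − 2·1 = 0, and every face is a triangle so 3F = 2E.
V − E + F = 0 with E = 3F/2 gives 75 − (3/2 − 1)·F = 0, so F = 150 and E = 225.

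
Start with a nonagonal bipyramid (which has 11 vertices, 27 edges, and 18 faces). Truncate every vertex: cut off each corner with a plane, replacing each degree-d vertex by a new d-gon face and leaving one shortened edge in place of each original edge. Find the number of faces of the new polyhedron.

Truncation replaces each original edge-end by a new vertex, so V′ = 2E = 54.
Each original edge survives, and each old vertex of degree d contributes d new edges; summing degrees gives Σd = 2E, so E′ = E + 2E = 3E = 81.
Each original face survives and each original vertex becomes one new face: F′ = F + V = 29.

29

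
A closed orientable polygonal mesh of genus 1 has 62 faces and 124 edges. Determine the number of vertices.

62

For a closed orientable surface of genus 1, χ = 2 − 2·1 = 0.
V = 0 + E − F = 0 + 124 − 62 = 62.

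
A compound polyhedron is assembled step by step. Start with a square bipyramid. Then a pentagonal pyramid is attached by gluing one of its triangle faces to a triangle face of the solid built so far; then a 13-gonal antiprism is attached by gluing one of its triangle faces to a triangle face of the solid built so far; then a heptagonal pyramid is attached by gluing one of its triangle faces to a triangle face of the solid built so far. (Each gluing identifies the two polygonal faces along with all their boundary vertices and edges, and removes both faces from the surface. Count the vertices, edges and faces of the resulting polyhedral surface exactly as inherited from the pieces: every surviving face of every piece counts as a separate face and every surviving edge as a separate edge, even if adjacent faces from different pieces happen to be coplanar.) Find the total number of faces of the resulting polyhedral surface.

44

A square bipyramid: V=6, E=12, F=8.
Attach a pentagonal pyramid (V=6, E=10, F=6) along a 3-gon: merge 3 vertices and 3 edges, delete both glued faces → V=9, E=19, F=12.
Attach a 13-gonal antiprism (V=26, E=52, F=28) along a 3-gon: merge 3 vertices and 3 edges, delete both glued faces → V=32, E=68, F=38.
Attach a heptagonal pyramid (V=8, E=14, F=8) along a 3-gon: merge 3 vertices and 3 edges, delete both glued faces → V=37, E=79, F=44.
Check: V − E + F = 37 − 79 + 44 = 2.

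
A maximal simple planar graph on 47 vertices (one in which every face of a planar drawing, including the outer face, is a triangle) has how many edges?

In a plane triangulation 3F = 2E and V − E + F = 2, so E = 3V − 6 = 3·47 − 6 = 135.

135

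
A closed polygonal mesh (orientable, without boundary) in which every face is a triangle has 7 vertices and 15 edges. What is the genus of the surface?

0

Every face is a triangle and each edge borders two faces, so 3F = 2·15, giving F = 10.
χ = V − E + F = 7 − 15 + 10 = 2.
For a closed orientable surface χ = 2 − 2g, so g = (2 − (2))/2 = 0.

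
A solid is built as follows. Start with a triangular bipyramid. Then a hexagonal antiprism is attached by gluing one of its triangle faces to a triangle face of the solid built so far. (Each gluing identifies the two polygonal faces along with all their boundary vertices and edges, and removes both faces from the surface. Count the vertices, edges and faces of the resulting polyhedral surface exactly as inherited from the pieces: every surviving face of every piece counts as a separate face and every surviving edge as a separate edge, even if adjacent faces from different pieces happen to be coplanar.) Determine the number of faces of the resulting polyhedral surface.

A triangular bipyramid: V=5, E=9, F=6.
Attach a hexagonal antiprism (V=12, E=24, F=14) along a 3-gon: merge 3 vertices and 3 edges, delete both glued faces → V=14, E=30, F=18.
Check: V − E + F = 14 − 30 + 18 = 2.

18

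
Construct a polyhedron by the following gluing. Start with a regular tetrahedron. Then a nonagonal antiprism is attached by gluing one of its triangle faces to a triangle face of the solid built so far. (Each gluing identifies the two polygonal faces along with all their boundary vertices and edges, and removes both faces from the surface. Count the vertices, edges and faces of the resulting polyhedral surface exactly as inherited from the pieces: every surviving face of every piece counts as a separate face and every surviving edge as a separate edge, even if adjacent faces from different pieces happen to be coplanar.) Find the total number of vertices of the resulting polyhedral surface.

19

A regular tetrahedron: V=4, E=6, F=4.
Attach a nonagonal antiprism (V=18, E=36, F=20) along a 3-gon: merge 3 vertices and 3 edges, delete both glued faces → V=19, E=39, F=22.
Check: V − E + F = 19 − 39 + 22 = 2.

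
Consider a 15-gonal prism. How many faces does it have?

17

A prism on an n-gon has two n-gon bases and n rectangular sides: V = 2·15 = 30, E = 3·15 = 45, F = 15 + 2 = 17.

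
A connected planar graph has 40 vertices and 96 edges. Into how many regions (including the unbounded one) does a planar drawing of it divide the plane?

Euler's formula for a connected plane graph: V − E + F = 2, so F = 2 − 40 + 96 = 58.

58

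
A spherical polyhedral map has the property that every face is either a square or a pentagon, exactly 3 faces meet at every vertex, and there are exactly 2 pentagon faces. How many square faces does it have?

5

Let x be the number of squares; then F = 2 + x.
Edge–face incidences: 2E = 5·2 + 4·x = 10 + 4x.
Every vertex has degree 3, so 3V = 2E.
Euler: V − E + F = 2 ⇒ (2E)/3 − E + (2 + x) = 2.
Multiply by 6: 2·(2E) − 3·(2E) + 6·(2 + x) = 12, i.e. 12 + 6x − (10 + 4x) = 12.
Collecting terms: 2x + 2 = 12, so 2x = 10, so x = 5.
Then 2E = 10 + 4·5 = 30, so E = 15, V = 2E/3 = 10, F = 2 + 5 = 7.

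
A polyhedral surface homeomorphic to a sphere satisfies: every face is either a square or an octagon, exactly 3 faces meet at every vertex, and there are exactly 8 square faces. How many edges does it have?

Let x be the number of octagons; then F = 8 + x.
Edge–face incidences: 2E = 4·8 + 8·x = 32 + 8x.
Every vertex has degree 3, so 3V = 2E.
Euler: V − E + F = 2 ⇒ (2E)/3 − E + (8 + x) = 2.
Multiply by 6: 2·(2E) − 3·(2E) + 6·(8 + x) = 12, i.e. 48 + 6x − (32 + 8x) = 12.
Collecting terms: −2x + 16 = 12, so −2x = −4, so x = 2.
Then 2E = 32 + 8·2 = 48, so E = 24, V = 2E/3 = 16, F = 8 + 2 = 10.

24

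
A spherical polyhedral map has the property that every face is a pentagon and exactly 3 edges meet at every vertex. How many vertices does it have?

20

Each face has 5 edges and each edge borders two faces, so 2E = 5F.
Each vertex has degree 3, so 3V = 2E and hence V = 5F/3.
Euler: V − E + F = 2 ⇒ (5F/3) − (5F/2) + F = 2.
Multiply by 6: (10 − 15 + 6)F = 12, i.e. 1F = 12.
So F = 12, E = 5·12/2 = 30, V = 5·12/3 = 20.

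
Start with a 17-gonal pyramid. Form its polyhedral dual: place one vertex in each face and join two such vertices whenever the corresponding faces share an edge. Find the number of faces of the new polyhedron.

18

The base solid has V = 18, E = 34, F = 18.
The dual swaps V and F and preserves E: V′ = F = 18, E′ = E = 34, F′ = V = 18.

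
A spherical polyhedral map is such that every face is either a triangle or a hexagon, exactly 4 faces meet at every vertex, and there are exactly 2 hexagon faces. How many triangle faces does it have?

12

Let x be the number of triangles; then F = 2 + x.
Edge–face incidences: 2E = 6·2 + 3·x = 12 + 3x.
Every vertex has degree 4, so 4V = 2E.
Euler: V − E + F = 2 ⇒ (2E)/4 − E + (2 + x) = 2.
Multiply by 8: 2·(2E) − 4·(2E) + 8·(2 + x) = 16, i.e. 16 + 8x − 2·(12 + 3x) = 16.
Collecting terms: 2x − 8 = 16, so 2x = 24, so x = 12.
Then 2E = 12 + 3·12 = 48, so E = 24, V = 2E/4 = 12, F = 2 + 12 = 14.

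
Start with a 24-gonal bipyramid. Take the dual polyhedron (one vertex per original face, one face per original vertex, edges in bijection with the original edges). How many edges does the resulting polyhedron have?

72

The base solid has V = 26, E = 72, F = 48.
The dual swaps V and F and preserves E: V′ = F = 48, E′ = E = 72, F′ = V = 26.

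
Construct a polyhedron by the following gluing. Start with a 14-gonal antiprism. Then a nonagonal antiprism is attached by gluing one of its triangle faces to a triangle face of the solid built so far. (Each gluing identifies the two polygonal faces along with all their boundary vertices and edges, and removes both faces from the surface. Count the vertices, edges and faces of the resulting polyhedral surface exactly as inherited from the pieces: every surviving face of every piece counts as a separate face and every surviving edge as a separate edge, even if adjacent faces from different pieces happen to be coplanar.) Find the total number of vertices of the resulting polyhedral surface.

A 14-gonal antiprism: V=28, E=56, F=30.
Attach a nonagonal antiprism (V=18, E=36, F=20) along a 3-gon: merge 3 vertices and 3 edges, delete both glued faces → V=43, E=89, F=48.
Check: V − E + F = 43 − 89 + 48 = 2.

43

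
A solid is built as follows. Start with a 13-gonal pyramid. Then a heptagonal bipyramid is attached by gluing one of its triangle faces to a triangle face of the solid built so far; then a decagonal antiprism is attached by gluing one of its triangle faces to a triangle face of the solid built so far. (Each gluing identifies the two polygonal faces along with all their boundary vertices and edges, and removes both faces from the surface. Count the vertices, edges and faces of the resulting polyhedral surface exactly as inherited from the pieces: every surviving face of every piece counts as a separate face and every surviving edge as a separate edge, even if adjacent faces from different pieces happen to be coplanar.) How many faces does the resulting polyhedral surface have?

46

A 13-gonal pyramid: V=14, E=26, F=14.
Attach a heptagonal bipyramid (V=9, E=21, F=14) along a 3-gon: merge 3 vertices and 3 edges, delete both glued faces → V=20, E=44, F=26.
Attach a decagonal antiprism (V=20, E=40, F=22) along a 3-gon: merge 3 vertices and 3 edges, delete both glued faces → V=37, E=81, F=46.
Check: V − E + F = 37 − 81 + 46 = 2.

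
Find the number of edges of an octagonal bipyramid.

24

A bipyramid over an n-gon has 2n triangular faces and n + 2 vertices: V = 8 + 2 = 10, E = 3·8 = 24, F = 2·8 = 16.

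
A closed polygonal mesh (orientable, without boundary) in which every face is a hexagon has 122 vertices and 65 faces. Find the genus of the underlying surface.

Every face is a hexagon, so 2E = 6·65 = 390, giving E = 195.
χ = V − E + F = 122 − 195 + 65 = -8.
For a closed orientable surface χ = 2 − 2g, so g = (2 − (-8))/2 = 5.

5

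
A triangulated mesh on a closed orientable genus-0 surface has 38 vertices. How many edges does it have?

χ = 2 − 2·0 = 2, and every face is a triangle so 3F = 2E.
V − E + F = 2 with E = 3F/2 gives 38 − (3/2 − 1)·F = 2, so F = 72 and E = 108.

108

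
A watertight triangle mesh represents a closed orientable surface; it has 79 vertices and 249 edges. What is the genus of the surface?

Every face is a triangle and each edge borders two faces, so 3F = 2·249, giving F = 166.
χ = V − E + F = 79 − 249 + 166 = -4.
For a closed orientable surface χ = 2 − 2g, so g = (2 − (-4))/2 = 3.

3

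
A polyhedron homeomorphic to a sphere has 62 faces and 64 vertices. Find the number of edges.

Here V − E + F = 2.
E = V + F − (2) = 64 + 62 − (2) = 124.

124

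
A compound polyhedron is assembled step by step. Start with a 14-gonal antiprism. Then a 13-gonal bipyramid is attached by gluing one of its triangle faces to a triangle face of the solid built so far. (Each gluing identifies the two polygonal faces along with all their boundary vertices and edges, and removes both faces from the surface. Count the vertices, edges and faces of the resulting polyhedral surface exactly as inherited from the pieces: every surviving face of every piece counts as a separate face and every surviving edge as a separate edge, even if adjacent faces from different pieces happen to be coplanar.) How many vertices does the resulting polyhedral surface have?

40

A 14-gonal antiprism: V=28, E=56, F=30.
Attach a 13-gonal bipyramid (V=15, E=39, F=26) along a 3-gon: merge 3 vertices and 3 edges, delete both glued faces → V=40, E=92, F=54.
Check: V − E + F = 40 − 92 + 54 = 2.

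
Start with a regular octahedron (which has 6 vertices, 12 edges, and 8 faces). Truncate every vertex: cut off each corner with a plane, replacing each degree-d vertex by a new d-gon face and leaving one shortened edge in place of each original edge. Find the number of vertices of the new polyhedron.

24

Truncation replaces each original edge-end by a new vertex, so V′ = 2E = 24.
Each original edge survives, and each old vertex of degree d contributes d new edges; summing degrees gives Σd = 2E, so E′ = E + 2E = 3E = 36.
Each original face survives and each original vertex becomes one new face: F′ = F + V = 14.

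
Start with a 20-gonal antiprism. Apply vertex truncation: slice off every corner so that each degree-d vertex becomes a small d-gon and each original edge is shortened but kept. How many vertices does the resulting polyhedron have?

The base solid has V = 40, E = 80, F = 42.
Truncation replaces each original edge-end by a new vertex, so V′ = 2E = 160.
Each original edge survives, and each old vertex of degree d contributes d new edges; summing degrees gives Σd = 2E, so E′ = E + 2E = 3E = 240.
Each original face survives and each original vertex becomes one new face: F′ = F + V = 82.

160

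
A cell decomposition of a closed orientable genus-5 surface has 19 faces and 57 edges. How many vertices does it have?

30

For a closed orientable surface of genus 5, χ = 2 − 2·5 = -8.
V = -8 + E − F = -8 + 57 − 19 = 30.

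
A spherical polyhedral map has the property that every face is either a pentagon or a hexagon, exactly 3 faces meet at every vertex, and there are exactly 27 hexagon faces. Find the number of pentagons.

Let x be the number of pentagons; then F = 27 + x.
Edge–face incidences: 2E = 6·27 + 5·x = 162 + 5x.
Every vertex has degree 3, so 3V = 2E.
Euler: V − E + F = 2 ⇒ (2E)/3 − E + (27 + x) = 2.
Multiply by 6: 2·(2E) − 3·(2E) + 6·(27 + x) = 12, i.e. 162 + 6x − (162 + 5x) = 12.
Collecting terms: x = 12.
Then 2E = 162 + 5·12 = 222, so E = 111, V = 2E/3 = 74, F = 27 + 12 = 39.

12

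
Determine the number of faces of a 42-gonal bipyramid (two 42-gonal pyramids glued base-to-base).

A bipyramid over an n-gon has 2n triangular faces and n + 2 vertices: V = 42 + 2 = 44, E = 3·42 = 126, F = 2·42 = 84.
Check: V − E + F = 44 − 126 + 84 = 2.

84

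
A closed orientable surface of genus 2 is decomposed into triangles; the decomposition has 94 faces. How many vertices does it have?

45

χ = 2 − 2·2 = -2, and every face is a triangle so 3F = 2E.
E = 3·94/2 = 141. Then V = -2 + E − F = -2 + 141 − 94 = 45.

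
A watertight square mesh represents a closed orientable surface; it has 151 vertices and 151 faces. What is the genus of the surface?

Every face is a square, so 2E = 4·151 = 604, giving E = 302.
χ = V − E + F = 151 − 302 + 151 = 0.
For a closed orientable surface χ = 2 − 2g, so g = (2 − (0))/2 = 1.

1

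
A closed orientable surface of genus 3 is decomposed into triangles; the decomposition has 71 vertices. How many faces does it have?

150

χ = 2 − 2·3 = -4, and every face is a triangle so 3F = 2E.
V − E + F = -4 with E = 3F/2 gives 71 − (3/2 − 1)·F = -4, so F = 150 and E = 225.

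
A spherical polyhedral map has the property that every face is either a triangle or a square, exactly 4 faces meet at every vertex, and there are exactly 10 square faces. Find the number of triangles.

8

Let x be the number of triangles; then F = 10 + x.
Edge–face incidences: 2E = 4·10 + 3·x = 40 + 3x.
Every vertex has degree 4, so 4V = 2E.
Euler: V − E + F = 2 ⇒ (2E)/4 − E + (10 + x) = 2.
Multiply by 8: 2·(2E) − 4·(2E) + 8·(10 + x) = 16, i.e. 80 + 8x − 2·(40 + 3x) = 16.
Collecting terms: 2x = 16, so x = 8.
Then 2E = 40 + 3·8 = 64, so E = 32, V = 2E/4 = 16, F = 10 + 8 = 18.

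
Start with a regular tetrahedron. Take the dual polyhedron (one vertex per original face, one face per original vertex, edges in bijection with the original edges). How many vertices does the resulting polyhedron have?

The base solid has V = 4, E = 6, F = 4.
The dual swaps V and F and preserves E: V′ = F = 4, E′ = E = 6, F′ = V = 4.

4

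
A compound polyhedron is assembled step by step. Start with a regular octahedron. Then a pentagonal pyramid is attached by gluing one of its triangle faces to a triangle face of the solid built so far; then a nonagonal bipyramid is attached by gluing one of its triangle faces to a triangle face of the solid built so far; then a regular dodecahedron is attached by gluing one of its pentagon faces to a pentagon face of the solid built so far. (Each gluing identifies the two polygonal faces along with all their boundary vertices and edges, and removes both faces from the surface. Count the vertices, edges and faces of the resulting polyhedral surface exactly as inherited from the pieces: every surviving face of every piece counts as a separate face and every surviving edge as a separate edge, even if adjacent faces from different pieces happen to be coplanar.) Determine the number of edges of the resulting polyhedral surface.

68

A regular octahedron: V=6, E=12, F=8.
Attach a pentagonal pyramid (V=6, E=10, F=6) along a 3-gon: merge 3 vertices and 3 edges, delete both glued faces → V=9, E=19, F=12.
Attach a nonagonal bipyramid (V=11, E=27, F=18) along a 3-gon: merge 3 vertices and 3 edges, delete both glued faces → V=17, E=43, F=28.
Attach a regular dodecahedron (V=20, E=30, F=12) along a 5-gon: merge 5 vertices and 5 edges, delete both glued faces → V=32, E=68, F=38.
Check: V − E + F = 32 − 68 + 38 = 2.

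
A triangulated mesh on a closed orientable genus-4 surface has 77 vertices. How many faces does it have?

χ = 2 − 2·4 = -6, and every face is a triangle so 3F = 2E.
V − E + F = -6 with E = 3F/2 gives 77 − (3/2 − 1)·F = -6, so F = 166 and E = 249.

166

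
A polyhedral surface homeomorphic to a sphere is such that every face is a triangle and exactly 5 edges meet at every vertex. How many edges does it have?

Each face has 3 edges and each edge borders two faces, so 2E = 3F.
Each vertex has degree 5, so 5V = 2E and hence V = 3F/5.
Euler: V − E + F = 2 ⇒ (3F/5) − (3F/2) + F = 2.
Multiply by 10: (6 − 15 + 10)F = 20, i.e. 1F = 20.
So F = 20, E = 3·20/2 = 30, V = 3·20/5 = 12.

30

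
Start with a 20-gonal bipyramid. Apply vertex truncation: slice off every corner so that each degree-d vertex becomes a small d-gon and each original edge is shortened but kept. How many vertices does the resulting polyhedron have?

The base solid has V = 22, E = 60, F = 40.
Truncation replaces each original edge-end by a new vertex, so V′ = 2E = 120.
Each original edge survives, and each old vertex of degree d contributes d new edges; summing degrees gives Σd = 2E, so E′ = E + 2E = 3E = 180.
Each original face survives and each original vertex becomes one new face: F′ = F + V = 62.

120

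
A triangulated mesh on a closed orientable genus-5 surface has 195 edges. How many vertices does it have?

57

χ = 2 − 2·5 = -8, and every face is a triangle so 3F = 2E.
F = 2E/3 = 130. Then V = -8 + E − F = -8 + 195 − 130 = 57.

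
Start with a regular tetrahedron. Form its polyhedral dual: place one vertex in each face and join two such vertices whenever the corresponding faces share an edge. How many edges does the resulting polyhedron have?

6

The base solid has V = 4, E = 6, F = 4.
The dual swaps V and F and preserves E: V′ = F = 4, E′ = E = 6, F′ = V = 4.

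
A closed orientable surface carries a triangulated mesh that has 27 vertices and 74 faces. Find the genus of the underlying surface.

6

Every face is a triangle, so 2E = 3·74 = 222, giving E = 111.
χ = V − E + F = 27 − 111 + 74 = -10.
For a closed orientable surface χ = 2 − 2g, so g = (2 − (-10))/2 = 6.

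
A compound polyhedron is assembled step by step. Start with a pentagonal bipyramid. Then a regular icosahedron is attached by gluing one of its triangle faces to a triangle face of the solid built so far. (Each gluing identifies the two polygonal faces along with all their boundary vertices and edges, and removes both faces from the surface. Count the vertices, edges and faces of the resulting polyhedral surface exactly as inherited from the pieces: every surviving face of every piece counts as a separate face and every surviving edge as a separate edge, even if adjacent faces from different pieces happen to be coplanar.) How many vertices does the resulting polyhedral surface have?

16

A pentagonal bipyramid: V=7, E=15, F=10.
Attach a regular icosahedron (V=12, E=30, F=20) along a 3-gon: merge 3 vertices and 3 edges, delete both glued faces → V=16, E=42, F=28.
Check: V − E + F = 16 − 42 + 28 = 2.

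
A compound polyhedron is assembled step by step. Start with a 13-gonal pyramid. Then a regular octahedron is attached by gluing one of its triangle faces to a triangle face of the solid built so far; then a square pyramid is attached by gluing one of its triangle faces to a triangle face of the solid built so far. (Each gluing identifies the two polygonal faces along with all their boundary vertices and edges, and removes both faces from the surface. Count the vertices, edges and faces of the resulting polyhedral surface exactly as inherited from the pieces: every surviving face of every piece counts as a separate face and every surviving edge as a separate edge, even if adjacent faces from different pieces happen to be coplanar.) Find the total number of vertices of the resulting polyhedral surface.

A 13-gonal pyramid: V=14, E=26, F=14.
Attach a regular octahedron (V=6, E=12, F=8) along a 3-gon: merge 3 vertices and 3 edges, delete both glued faces → V=17, E=35, F=20.
Attach a square pyramid (V=5, E=8, F=5) along a 3-gon: merge 3 vertices and 3 edges, delete both glued faces → V=19, E=40, F=23.
Check: V − E + F = 19 − 40 + 23 = 2.

19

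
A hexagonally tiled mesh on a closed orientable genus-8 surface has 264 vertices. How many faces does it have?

χ = 2 − 2·8 = -14, and every face is a hexagon so 6F = 2E.
V − E + F = -14 with E = 6F/2 gives 264 − (6/2 − 1)·F = -14, so F = 139 and E = 417.

139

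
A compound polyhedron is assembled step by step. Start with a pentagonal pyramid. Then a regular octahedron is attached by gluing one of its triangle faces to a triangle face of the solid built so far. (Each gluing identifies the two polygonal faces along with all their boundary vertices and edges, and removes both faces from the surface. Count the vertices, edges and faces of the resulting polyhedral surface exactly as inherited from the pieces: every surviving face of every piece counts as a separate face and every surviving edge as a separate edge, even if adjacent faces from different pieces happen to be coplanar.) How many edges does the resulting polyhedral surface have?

19

A pentagonal pyramid: V=6, E=10, F=6.
Attach a regular octahedron (V=6, E=12, F=8) along a 3-gon: merge 3 vertices and 3 edges, delete both glued faces → V=9, E=19, F=12.
Check: V − E + F = 9 − 19 + 12 = 2.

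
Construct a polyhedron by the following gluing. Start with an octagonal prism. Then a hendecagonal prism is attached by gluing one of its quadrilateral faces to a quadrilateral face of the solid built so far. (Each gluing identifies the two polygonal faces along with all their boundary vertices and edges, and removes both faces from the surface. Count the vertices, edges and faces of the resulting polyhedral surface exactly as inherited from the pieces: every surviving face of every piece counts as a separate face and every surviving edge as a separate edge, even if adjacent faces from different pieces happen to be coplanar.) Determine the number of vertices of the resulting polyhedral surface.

34

An octagonal prism: V=16, E=24, F=10.
Attach a hendecagonal prism (V=22, E=33, F=13) along a 4-gon: merge 4 vertices and 4 edges, delete both glued faces → V=34, E=53, F=21.
Check: V − E + F = 34 − 53 + 21 = 2.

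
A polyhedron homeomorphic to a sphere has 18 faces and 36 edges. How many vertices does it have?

20

Here V − E + F = 2.
V = 2 + E − F = 2 + 36 − 18 = 20.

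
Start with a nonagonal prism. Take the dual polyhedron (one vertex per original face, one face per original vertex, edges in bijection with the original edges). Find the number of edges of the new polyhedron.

27

The base solid has V = 18, E = 27, F = 11.
The dual swaps V and F and preserves E: V′ = F = 11, E′ = E = 27, F′ = V = 18.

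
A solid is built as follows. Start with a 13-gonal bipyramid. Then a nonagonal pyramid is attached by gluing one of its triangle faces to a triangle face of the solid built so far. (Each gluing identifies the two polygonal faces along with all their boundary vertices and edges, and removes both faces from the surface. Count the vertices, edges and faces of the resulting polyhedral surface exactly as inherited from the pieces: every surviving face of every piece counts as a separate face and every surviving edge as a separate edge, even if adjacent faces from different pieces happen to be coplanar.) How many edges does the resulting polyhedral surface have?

54

A 13-gonal bipyramid: V=15, E=39, F=26.
Attach a nonagonal pyramid (V=10, E=18, F=10) along a 3-gon: merge 3 vertices and 3 edges, delete both glued faces → V=22, E=54, F=34.
Check: V − E + F = 22 − 54 + 34 = 2.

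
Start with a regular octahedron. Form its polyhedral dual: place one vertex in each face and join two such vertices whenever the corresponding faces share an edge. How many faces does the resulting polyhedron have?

6

The base solid has V = 6, E = 12, F = 8.
The dual swaps V and F and preserves E: V′ = F = 8, E′ = E = 12, F′ = V = 6.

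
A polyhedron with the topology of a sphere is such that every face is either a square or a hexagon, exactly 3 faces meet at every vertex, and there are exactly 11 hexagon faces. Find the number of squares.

6

Let x be the number of squares; then F = 11 + x.
Edge–face incidences: 2E = 6·11 + 4·x = 66 + 4x.
Every vertex has degree 3, so 3V = 2E.
Euler: V − E + F = 2 ⇒ (2E)/3 − E + (11 + x) = 2.
Multiply by 6: 2·(2E) − 3·(2E) + 6·(11 + x) = 12, i.e. 66 + 6x − (66 + 4x) = 12.
Collecting terms: 2x = 12, so x = 6.
Then 2E = 66 + 4·6 = 90, so E = 45, V = 2E/3 = 30, F = 11 + 6 = 17.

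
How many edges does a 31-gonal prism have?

93

A prism on an n-gon has two n-gon bases and n rectangular sides: V = 2·31 = 62, E = 3·31 = 93, F = 31 + 2 = 33.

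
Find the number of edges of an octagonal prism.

24

A prism on an n-gon has two n-gon bases and n rectangular sides: V = 2·8 = 16, E = 3·8 = 24, F = 8 + 2 = 10.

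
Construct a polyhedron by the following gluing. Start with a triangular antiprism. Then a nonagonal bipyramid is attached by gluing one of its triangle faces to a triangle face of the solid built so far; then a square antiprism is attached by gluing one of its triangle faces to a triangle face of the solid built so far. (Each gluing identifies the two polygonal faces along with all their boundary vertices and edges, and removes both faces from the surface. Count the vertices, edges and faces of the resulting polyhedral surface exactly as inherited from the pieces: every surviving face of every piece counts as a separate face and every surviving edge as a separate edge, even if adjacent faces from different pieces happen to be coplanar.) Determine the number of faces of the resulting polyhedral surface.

32

A triangular antiprism: V=6, E=12, F=8.
Attach a nonagonal bipyramid (V=11, E=27, F=18) along a 3-gon: merge 3 vertices and 3 edges, delete both glued faces → V=14, E=36, F=24.
Attach a square antiprism (V=8, E=16, F=10) along a 3-gon: merge 3 vertices and 3 edges, delete both glued faces → V=19, E=49, F=32.
Check: V − E + F = 19 − 49 + 32 = 2.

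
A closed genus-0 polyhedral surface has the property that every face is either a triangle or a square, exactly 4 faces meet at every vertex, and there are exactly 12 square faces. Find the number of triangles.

Let x be the number of triangles; then F = 12 + x.
Edge–face incidences: 2E = 4·12 + 3·x = 48 + 3x.
Every vertex has degree 4, so 4V = 2E.
Euler: V − E + F = 2 ⇒ (2E)/4 − E + (12 + x) = 2.
Multiply by 8: 2·(2E) − 4·(2E) + 8·(12 + x) = 16, i.e. 96 + 8x − 2·(48 + 3x) = 16.
Collecting terms: 2x = 16, so x = 8.
Then 2E = 48 + 3·8 = 72, so E = 36, V = 2E/4 = 18, F = 12 + 8 = 20.

8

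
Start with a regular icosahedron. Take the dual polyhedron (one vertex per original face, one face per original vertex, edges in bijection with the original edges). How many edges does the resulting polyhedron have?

The base solid has V = 12, E = 30, F = 20.
The dual swaps V and F and preserves E: V′ = F = 20, E′ = E = 30, F′ = V = 12.

30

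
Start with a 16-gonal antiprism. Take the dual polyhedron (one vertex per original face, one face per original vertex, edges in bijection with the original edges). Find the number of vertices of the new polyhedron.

The base solid has V = 32, E = 64, F = 34.
The dual swaps V and F and preserves E: V′ = F = 34, E′ = E = 64, F′ = V = 32.

34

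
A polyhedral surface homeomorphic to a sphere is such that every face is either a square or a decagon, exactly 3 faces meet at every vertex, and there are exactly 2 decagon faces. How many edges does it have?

30

Let x be the number of squares; then F = 2 + x.
Edge–face incidences: 2E = 10·2 + 4·x = 20 + 4x.
Every vertex has degree 3, so 3V = 2E.
Euler: V − E + F = 2 ⇒ (2E)/3 − E + (2 + x) = 2.
Multiply by 6: 2·(2E) − 3·(2E) + 6·(2 + x) = 12, i.e. 12 + 6x − (20 + 4x) = 12.
Collecting terms: 2x − 8 = 12, so 2x = 20, so x = 10.
Then 2E = 20 + 4·10 = 60, so E = 30, V = 2E/3 = 20, F = 2 + 10 = 12.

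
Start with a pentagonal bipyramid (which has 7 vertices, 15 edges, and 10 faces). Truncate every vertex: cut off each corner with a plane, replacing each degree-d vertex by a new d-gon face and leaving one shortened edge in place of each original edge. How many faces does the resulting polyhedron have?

Truncation replaces each original edge-end by a new vertex, so V′ = 2E = 30.
Each original edge survives, and each old vertex of degree d contributes d new edges; summing degrees gives Σd = 2E, so E′ = E + 2E = 3E = 45.
Each original face survives and each original vertex becomes one new face: F′ = F + V = 17.

17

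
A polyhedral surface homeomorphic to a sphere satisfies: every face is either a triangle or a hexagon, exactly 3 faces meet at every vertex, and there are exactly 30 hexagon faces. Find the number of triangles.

Let x be the number of triangles; then F = 30 + x.
Edge–face incidences: 2E = 6·30 + 3·x = 180 + 3x.
Every vertex has degree 3, so 3V = 2E.
Euler: V − E + F = 2 ⇒ (2E)/3 − E + (30 + x) = 2.
Multiply by 6: 2·(2E) − 3·(2E) + 6·(30 + x) = 12, i.e. 180 + 6x − (180 + 3x) = 12.
Collecting terms: 3x = 12, so x = 4.
Then 2E = 180 + 3·4 = 192, so E = 96, V = 2E/3 = 64, F = 30 + 4 = 34.

4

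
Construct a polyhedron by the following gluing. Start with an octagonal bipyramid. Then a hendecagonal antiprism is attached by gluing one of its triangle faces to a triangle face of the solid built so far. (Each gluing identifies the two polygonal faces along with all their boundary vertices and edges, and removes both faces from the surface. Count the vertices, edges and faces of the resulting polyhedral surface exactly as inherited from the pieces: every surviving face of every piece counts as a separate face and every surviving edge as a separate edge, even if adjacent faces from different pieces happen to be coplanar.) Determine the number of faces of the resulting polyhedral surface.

An octagonal bipyramid: V=10, E=24, F=16.
Attach a hendecagonal antiprism (V=22, E=44, F=24) along a 3-gon: merge 3 vertices and 3 edges, delete both glued faces → V=29, E=65, F=38.
Check: V − E + F = 29 − 65 + 38 = 2.

38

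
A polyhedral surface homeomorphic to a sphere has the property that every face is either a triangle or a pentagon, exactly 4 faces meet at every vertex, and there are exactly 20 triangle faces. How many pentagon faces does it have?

12

Let x be the number of pentagons; then F = 20 + x.
Edge–face incidences: 2E = 3·20 + 5·x = 60 + 5x.
Every vertex has degree 4, so 4V = 2E.
Euler: V − E + F = 2 ⇒ (2E)/4 − E + (20 + x) = 2.
Multiply by 8: 2·(2E) − 4·(2E) + 8·(20 + x) = 16, i.e. 160 + 8x − 2·(60 + 5x) = 16.
Collecting terms: −2x + 40 = 16, so −2x = −24, so x = 12.
Then 2E = 60 + 5·12 = 120, so E = 60, V = 2E/4 = 30, F = 20 + 12 = 32.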